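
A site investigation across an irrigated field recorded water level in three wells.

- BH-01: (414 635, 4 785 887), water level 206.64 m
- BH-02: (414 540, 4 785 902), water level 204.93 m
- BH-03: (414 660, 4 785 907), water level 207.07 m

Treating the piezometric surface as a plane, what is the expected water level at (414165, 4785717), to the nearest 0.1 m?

198.4 m

Taking BH-01 as reference: BH-02−BH-01 = (-95, 15, -1.71); BH-03−BH-01 = (25, 20, +0.43).
Solve a·Δx + b·Δy = Δh: det = (-95)·20 − 25·15 = -2275.
∂h/∂x = [(-1.71)·20 − (+0.43)·15] / -2275 = +0.01787
∂h/∂y = [(-95)·(+0.43) − 25·(-1.71)] / -2275 = -0.0008352
h(414165, 4785717) = 206.64 + (+0.01787)·(-470) + (-0.0008352)·(-170) = 206.64 -8.398 +0.142 = 198.384 m.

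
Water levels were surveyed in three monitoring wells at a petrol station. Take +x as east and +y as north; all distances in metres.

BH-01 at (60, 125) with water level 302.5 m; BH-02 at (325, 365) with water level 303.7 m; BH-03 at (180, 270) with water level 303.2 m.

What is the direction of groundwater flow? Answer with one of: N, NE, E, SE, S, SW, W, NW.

With h = a·x + b·y + c and BH-01 as origin, the differences give:
  265·a + 240·b = +1.2
  120·a + 145·b = +0.7
Eliminate b (×145 and ×240, subtract): 9625·a = 6.00 → a = ∂h/∂x = +0.0006234
Back-substitute: b = ∂h/∂y = +0.004312.
Flow = −∇h = (-0.0006234 east, -0.004312 north), which points south.

S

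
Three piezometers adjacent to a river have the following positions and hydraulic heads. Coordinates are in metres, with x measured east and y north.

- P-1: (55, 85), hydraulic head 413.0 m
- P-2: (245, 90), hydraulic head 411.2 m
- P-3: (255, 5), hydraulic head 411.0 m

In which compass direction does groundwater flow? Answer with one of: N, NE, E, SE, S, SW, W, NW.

Taking P-1 as reference: P-2−P-1 = (190, 5, -1.8); P-3−P-1 = (200, -80, -2.0).
Solve a·Δx + b·Δy = Δh: det = 190·(-80) − 200·5 = -16200.
∂h/∂x = [(-1.8)·(-80) − (-2.0)·5] / -16200 = -0.009506
∂h/∂y = [190·(-2.0) − 200·(-1.8)] / -16200 = +0.001235
Flow = −∇h = (+0.009506 east, -0.001235 north), which points east.

E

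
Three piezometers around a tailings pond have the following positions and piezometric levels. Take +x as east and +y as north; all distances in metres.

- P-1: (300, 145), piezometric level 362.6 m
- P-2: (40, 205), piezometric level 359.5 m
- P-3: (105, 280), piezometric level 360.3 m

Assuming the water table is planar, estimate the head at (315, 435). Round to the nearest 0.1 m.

With h = a·x + b·y + c and P-1 as origin, the differences give:
  (-260)·a + 60·b = -3.1
  (-195)·a + 135·b = -2.3
Eliminate b (×135 and ×60, subtract): -23400·a = -280.50 → a = ∂h/∂x = +0.01199
Back-substitute: b = ∂h/∂y = +0.0002778.
h(315, 435) = 362.6 + (+0.01199)·(15) + (+0.0002778)·(290) = 362.6 +0.180 +0.081 = 362.860 m.

362.9 m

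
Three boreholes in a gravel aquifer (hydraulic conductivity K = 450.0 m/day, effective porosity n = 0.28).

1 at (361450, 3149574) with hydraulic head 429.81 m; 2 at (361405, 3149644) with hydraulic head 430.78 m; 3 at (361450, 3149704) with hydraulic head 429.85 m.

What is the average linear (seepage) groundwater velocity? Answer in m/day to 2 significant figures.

Differences from 1: to 2 (Δx, Δy, Δh) = (-45, 70, +0.97); to 3 = (0, 130, +0.04).
Solve a·Δx + b·Δy = Δh: det = (-45)·130 − 0·70 = -5850.
∂h/∂x = [(+0.97)·130 − (+0.04)·70] / -5850 = -0.02108
∂h/∂y = [(-45)·(+0.04) − 0·(+0.97)] / -5850 = +0.0003077
|∇h| = √(-0.02108² + 0.0003077²) = 0.02108
Seepage velocity v = K·i/n = 450.0 × 0.02108 / 0.28 = 33.88 m/day.

34 m/day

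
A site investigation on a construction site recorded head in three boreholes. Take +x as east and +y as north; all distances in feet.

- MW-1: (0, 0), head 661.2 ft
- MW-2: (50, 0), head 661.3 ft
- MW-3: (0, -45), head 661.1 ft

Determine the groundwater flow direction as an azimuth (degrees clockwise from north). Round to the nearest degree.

∂h/∂x = (661.3 − 661.2) / (50 − 0) = +0.002000
∂h/∂y = (661.1 − 661.2) / (-45 − 0) = +0.002222
Flow direction (−∇h) has components (-0.002000 E, -0.002222 N).
Azimuth = atan2(E, N) = atan2(-0.002000, -0.002222) = 222.0° ≈ 222°.

222°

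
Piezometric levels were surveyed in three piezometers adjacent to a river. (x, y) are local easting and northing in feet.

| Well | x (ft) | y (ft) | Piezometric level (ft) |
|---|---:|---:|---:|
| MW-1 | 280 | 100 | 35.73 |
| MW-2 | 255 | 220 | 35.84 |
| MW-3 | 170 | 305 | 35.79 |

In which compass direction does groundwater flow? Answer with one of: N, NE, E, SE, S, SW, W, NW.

SW

Differences from MW-1: to MW-2 (Δx, Δy, Δh) = (-25, 120, +0.11); to MW-3 = (-110, 205, +0.06).
Determinant of the coordinate differences = (-25)·205 − (-110)·120 = 8075.
∂h/∂x = [(+0.11)·205 − (+0.06)·120] / 8075 = +0.001901
∂h/∂y = [(-25)·(+0.06) − (-110)·(+0.11)] / 8075 = +0.001313
Flow = −∇h = (-0.001901 east, -0.001313 north), which points southwest.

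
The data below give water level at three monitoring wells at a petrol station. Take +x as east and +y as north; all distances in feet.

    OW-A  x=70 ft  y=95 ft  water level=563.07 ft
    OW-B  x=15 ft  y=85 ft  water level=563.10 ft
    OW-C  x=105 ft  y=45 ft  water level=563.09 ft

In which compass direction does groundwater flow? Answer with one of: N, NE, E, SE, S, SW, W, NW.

NE

Differences from OW-A: to OW-B (Δx, Δy, Δh) = (-55, -10, +0.03); to OW-C = (35, -50, +0.02).
Determinant of the coordinate differences = (-55)·(-50) − 35·(-10) = 3100.
∂h/∂x = [(+0.03)·(-50) − (+0.02)·(-10)] / 3100 = -0.0004194
∂h/∂y = [(-55)·(+0.02) − 35·(+0.03)] / 3100 = -0.0006935
Flow = −∇h = (+0.0004194 east, +0.0006935 north), which points northeast.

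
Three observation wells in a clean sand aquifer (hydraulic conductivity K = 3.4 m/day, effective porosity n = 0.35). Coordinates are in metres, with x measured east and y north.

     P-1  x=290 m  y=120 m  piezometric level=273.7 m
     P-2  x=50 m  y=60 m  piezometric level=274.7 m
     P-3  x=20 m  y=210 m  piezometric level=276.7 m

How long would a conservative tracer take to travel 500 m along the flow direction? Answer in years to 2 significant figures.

Three-point gradient (reference P-1): Δ to P-2 = (-240, -60, +1.0), Δ to P-3 = (-270, 90, +3.0).
∂h/∂x = -0.007143, ∂h/∂y = +0.01190 (det = -37800).
|∇h| = √(-0.007143² + 0.01190²) = 0.01388
Seepage velocity v = K·i/n = 3.4 × 0.01388 / 0.35 = 0.1348 m/day.
t = 500 / 0.1348 = 3709 days = 10.2 years.

10 years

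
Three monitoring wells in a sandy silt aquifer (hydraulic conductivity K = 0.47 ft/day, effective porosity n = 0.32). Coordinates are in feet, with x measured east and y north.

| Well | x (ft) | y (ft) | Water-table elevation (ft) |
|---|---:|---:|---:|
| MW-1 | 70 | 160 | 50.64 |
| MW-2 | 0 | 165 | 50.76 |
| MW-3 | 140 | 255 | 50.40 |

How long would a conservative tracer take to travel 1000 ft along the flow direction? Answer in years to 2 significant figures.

Three-point gradient (reference MW-1): Δ to MW-2 = (-70, 5, +0.12), Δ to MW-3 = (70, 95, -0.24).
∂h/∂x = -0.001800, ∂h/∂y = -0.001200 (det = -7000).
|∇h| = √(-0.001800² + -0.001200²) = 0.002163
Seepage velocity v = K·i/n = 0.47 × 0.002163 / 0.32 = 0.003177 ft/day.
t = 1000 / 0.003177 = 3.148e+05 days = 862 years.

860 years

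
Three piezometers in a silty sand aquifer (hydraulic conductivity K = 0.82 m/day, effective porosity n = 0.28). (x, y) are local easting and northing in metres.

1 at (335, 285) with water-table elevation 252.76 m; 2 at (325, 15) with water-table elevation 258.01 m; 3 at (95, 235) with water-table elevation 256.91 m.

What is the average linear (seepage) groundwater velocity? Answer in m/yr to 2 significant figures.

Taking 1 as reference: 2−1 = (-10, -270, +5.25); 3−1 = (-240, -50, +4.15).
Solve a·Δx + b·Δy = Δh: det = (-10)·(-50) − (-240)·(-270) = -64300.
∂h/∂x = [(+5.25)·(-50) − (+4.15)·(-270)] / -64300 = -0.01334
∂h/∂y = [(-10)·(+4.15) − (-240)·(+5.25)] / -64300 = -0.01895
|∇h| = √(-0.01334² + -0.01895²) = 0.02317
Seepage velocity v = K·i/n = 0.82 × 0.02317 / 0.28 = 0.06785 m/day = 24.78 m/yr.

25 m/yr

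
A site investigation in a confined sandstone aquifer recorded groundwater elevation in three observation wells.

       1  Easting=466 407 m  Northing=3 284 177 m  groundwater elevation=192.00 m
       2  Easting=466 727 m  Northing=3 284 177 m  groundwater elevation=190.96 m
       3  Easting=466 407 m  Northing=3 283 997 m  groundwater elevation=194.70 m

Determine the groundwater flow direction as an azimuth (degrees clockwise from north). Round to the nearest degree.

∂h/∂x = (190.96 − 192.00) / (466727 − 466407) = -0.003250
∂h/∂y = (194.70 − 192.00) / (3283997 − 3284177) = -0.01500
Flow direction (−∇h) has components (+0.003250 E, +0.01500 N).
Azimuth = atan2(E, N) = atan2(+0.003250, +0.01500) = 12.2° ≈ 012°.

012°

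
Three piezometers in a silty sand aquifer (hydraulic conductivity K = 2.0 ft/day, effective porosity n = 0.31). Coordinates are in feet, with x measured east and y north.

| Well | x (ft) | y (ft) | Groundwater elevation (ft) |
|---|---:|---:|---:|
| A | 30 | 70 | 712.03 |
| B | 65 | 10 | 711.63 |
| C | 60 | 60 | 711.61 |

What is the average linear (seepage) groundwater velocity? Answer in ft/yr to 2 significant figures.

35 ft/yr

Differences from A: to B (Δx, Δy, Δh) = (35, -60, -0.40); to C = (30, -10, -0.42).
Solve a·Δx + b·Δy = Δh: det = 35·(-10) − 30·(-60) = 1450.
∂h/∂x = [(-0.40)·(-10) − (-0.42)·(-60)] / 1450 = -0.01462
∂h/∂y = [35·(-0.42) − 30·(-0.40)] / 1450 = -0.001862
|∇h| = √(-0.01462² + -0.001862²) = 0.01474
Seepage velocity v = K·i/n = 2.0 × 0.01474 / 0.31 = 0.0951 ft/day = 34.74 ft/yr.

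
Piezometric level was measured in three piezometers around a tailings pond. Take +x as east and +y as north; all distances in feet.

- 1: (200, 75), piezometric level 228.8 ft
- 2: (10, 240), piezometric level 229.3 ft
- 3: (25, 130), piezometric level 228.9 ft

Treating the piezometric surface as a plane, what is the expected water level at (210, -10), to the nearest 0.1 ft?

228.5 ft

With h = a·x + b·y + c and 1 as origin, the differences give:
  (-190)·a + 165·b = +0.5
  (-175)·a + 55·b = +0.1
Eliminate b (×55 and ×165, subtract): 18425·a = 11.00 → a = ∂h/∂x = +0.0005970
Back-substitute: b = ∂h/∂y = +0.003718.
h(210, -10) = 228.8 + (+0.0005970)·(10) + (+0.003718)·(-85) = 228.8 +0.006 -0.316 = 228.490 ft.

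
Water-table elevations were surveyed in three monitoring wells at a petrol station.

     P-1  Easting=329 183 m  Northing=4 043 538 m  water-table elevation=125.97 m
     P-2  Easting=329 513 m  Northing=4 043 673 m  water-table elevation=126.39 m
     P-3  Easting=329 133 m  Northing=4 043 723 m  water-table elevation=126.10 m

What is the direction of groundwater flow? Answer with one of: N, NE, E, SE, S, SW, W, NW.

Taking P-1 as reference: P-2−P-1 = (330, 135, +0.42); P-3−P-1 = (-50, 185, +0.13).
Solve a·Δx + b·Δy = Δh: det = 330·185 − (-50)·135 = 67800.
∂h/∂x = [(+0.42)·185 − (+0.13)·135] / 67800 = +0.0008872
∂h/∂y = [330·(+0.13) − (-50)·(+0.42)] / 67800 = +0.0009425
Flow = −∇h = (-0.0008872 east, -0.0009425 north), which points southwest.

SW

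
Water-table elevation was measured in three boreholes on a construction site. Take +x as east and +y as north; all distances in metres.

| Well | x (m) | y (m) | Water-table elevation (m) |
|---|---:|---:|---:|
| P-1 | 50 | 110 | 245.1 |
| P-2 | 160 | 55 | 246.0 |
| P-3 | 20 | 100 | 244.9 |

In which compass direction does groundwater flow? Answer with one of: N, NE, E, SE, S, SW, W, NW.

W

Taking P-1 as reference: P-2−P-1 = (110, -55, +0.9); P-3−P-1 = (-30, -10, -0.2).
Determinant of the coordinate differences = 110·(-10) − (-30)·(-55) = -2750.
∂h/∂x = [(+0.9)·(-10) − (-0.2)·(-55)] / -2750 = +0.007273
∂h/∂y = [110·(-0.2) − (-30)·(+0.9)] / -2750 = -0.001818
Flow = −∇h = (-0.007273 east, +0.001818 north), which points west.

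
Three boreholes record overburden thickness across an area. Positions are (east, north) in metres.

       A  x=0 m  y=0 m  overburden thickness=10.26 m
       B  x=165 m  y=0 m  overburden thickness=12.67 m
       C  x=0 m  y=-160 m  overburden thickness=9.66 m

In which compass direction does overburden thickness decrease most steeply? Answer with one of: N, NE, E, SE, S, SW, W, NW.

∂d/∂x = (12.67 − 10.26) / (165 − 0) = +0.01461
∂d/∂y = (9.66 − 10.26) / (-160 − 0) = +0.003750
Steepest decrease is along −∇f = (-0.01461 E, -0.003750 N) → west.

W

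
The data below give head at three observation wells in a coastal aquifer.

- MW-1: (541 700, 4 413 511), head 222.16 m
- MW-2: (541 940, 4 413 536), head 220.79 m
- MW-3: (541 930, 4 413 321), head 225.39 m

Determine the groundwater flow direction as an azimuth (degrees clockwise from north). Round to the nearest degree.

009°

With h = a·x + b·y + c and MW-1 as origin, the differences give:
  240·a + 25·b = -1.37
  230·a + (-190)·b = +3.23
Eliminate b (×(-190) and ×25, subtract): -51350·a = 179.550 → a = ∂h/∂x = -0.003497
Back-substitute: b = ∂h/∂y = -0.02123.
Flow direction (−∇h) has components (+0.003497 E, +0.02123 N).
Azimuth = atan2(E, N) = atan2(+0.003497, +0.02123) = 9.4° ≈ 009°.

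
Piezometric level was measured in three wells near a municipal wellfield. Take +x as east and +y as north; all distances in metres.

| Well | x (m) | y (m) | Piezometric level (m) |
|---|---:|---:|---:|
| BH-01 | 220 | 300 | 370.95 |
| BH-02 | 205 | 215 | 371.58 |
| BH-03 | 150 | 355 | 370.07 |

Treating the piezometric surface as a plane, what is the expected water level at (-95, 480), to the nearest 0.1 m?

367.6 m

Three-point gradient (reference BH-01): Δ to BH-02 = (-15, -85, +0.63), Δ to BH-03 = (-70, 55, -0.88).
∂h/∂x = +0.005926, ∂h/∂y = -0.008458 (det = -6775).
h(-95, 480) = 370.95 + (+0.005926)·(-315) + (-0.008458)·(180) = 370.95 -1.867 -1.522 = 367.561 m.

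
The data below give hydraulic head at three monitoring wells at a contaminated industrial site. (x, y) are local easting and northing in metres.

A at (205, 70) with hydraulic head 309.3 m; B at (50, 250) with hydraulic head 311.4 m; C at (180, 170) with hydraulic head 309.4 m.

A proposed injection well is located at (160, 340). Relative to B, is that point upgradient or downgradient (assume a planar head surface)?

downgradient

With h = a·x + b·y + c and A as origin, the differences give:
  (-155)·a + 180·b = +2.1
  (-25)·a + 100·b = +0.1
Eliminate b (×100 and ×180, subtract): -11000·a = 192.00 → a = ∂h/∂x = -0.01745
Back-substitute: b = ∂h/∂y = -0.003364.
Head at (160, 340) = 309.3 + (-0.01745)·(-45) + (-0.003364)·(270) = 309.18 m.
That is lower than the 311.4 m at B, so the point is downgradient.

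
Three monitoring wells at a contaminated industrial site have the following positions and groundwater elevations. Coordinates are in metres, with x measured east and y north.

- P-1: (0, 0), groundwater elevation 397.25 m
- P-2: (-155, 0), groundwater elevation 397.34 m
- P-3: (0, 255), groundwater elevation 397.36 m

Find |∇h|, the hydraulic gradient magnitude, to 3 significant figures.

0.000723

∂h/∂x = (397.34 − 397.25) / (-155 − 0) = -0.0005806
∂h/∂y = (397.36 − 397.25) / (255 − 0) = +0.0004314
|∇h| = √(-0.0005806² + 0.0004314²) = 0.0007233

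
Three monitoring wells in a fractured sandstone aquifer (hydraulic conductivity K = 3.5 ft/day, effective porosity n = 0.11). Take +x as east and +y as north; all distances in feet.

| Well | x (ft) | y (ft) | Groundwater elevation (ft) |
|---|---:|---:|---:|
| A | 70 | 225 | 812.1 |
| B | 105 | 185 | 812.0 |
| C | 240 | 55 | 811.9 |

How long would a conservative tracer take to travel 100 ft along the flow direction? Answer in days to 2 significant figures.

200 days

Three-point gradient (reference A): Δ to B = (35, -40, -0.1), Δ to C = (170, -170, -0.2).
∂h/∂x = +0.01059, ∂h/∂y = +0.01176 (det = 850).
|∇h| = √(0.01059² + 0.01176²) = 0.01583
Seepage velocity v = K·i/n = 3.5 × 0.01583 / 0.11 = 0.5037 ft/day.
t = 100 / 0.5037 = 198.5 days.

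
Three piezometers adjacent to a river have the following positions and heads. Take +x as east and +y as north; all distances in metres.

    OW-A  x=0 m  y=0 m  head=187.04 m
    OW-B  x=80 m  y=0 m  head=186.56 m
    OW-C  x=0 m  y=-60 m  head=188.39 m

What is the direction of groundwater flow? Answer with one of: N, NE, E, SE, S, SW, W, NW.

N

∂h/∂x = (186.56 − 187.04) / (80 − 0) = -0.006000
∂h/∂y = (188.39 − 187.04) / (-60 − 0) = -0.02250
Flow = −∇h = (+0.006000 east, +0.02250 north), which points north.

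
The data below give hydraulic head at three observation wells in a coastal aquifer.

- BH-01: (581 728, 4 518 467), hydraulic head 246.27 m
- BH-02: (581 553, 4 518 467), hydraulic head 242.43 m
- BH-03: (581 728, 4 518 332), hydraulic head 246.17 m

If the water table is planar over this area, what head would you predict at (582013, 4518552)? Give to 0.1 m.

252.6 m

∂h/∂x = (242.43 − 246.27) / (581553 − 581728) = +0.02194
∂h/∂y = (246.17 − 246.27) / (4518332 − 4518467) = +0.0007407
h(582013, 4518552) = 246.27 + (+0.02194)·(285) + (+0.0007407)·(85) = 246.27 +6.254 +0.063 = 252.587 m.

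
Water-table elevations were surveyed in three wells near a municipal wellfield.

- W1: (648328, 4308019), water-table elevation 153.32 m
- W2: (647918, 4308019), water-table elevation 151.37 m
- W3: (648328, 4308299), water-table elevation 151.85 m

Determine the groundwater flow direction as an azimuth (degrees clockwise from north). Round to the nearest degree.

∂h/∂x = (151.37 − 153.32) / (647918 − 648328) = +0.004756
∂h/∂y = (151.85 − 153.32) / (4308299 − 4308019) = -0.005250
Flow direction (−∇h) has components (-0.004756 E, +0.005250 N).
Azimuth = atan2(E, N) = atan2(-0.004756, +0.005250) = 317.8° ≈ 318°.

318°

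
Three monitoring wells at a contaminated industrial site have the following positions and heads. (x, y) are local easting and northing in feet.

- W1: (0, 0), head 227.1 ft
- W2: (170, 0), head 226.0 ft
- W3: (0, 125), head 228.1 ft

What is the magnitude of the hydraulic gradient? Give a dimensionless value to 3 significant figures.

∂h/∂x = (226.0 − 227.1) / (170 − 0) = -0.006471
∂h/∂y = (228.1 − 227.1) / (125 − 0) = +0.008000
|∇h| = √(-0.006471² + 0.008000²) = 0.01029

0.0103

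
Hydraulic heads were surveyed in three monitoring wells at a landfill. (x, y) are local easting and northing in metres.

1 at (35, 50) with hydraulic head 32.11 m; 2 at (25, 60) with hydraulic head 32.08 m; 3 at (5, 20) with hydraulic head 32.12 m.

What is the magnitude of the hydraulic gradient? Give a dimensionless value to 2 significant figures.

0.0021

Three-point gradient (reference 1): Δ to 2 = (-10, 10, -0.03), Δ to 3 = (-30, -30, +0.01).
∂h/∂x = +0.001333, ∂h/∂y = -0.001667 (det = 600).
|∇h| = √(0.001333² + -0.001667²) = 0.002134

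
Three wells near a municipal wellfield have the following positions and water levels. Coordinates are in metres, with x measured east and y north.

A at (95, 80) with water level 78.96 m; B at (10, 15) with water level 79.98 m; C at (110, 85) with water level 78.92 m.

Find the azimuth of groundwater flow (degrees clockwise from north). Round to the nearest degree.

348°

Taking A as reference: B−A = (-85, -65, +1.02); C−A = (15, 5, -0.04).
Solve a·Δx + b·Δy = Δh: det = (-85)·5 − 15·(-65) = 550.
∂h/∂x = [(+1.02)·5 − (-0.04)·(-65)] / 550 = +0.004545
∂h/∂y = [(-85)·(-0.04) − 15·(+1.02)] / 550 = -0.02164
Flow direction (−∇h) has components (-0.004545 E, +0.02164 N).
Azimuth = atan2(E, N) = atan2(-0.004545, +0.02164) = 348.1° ≈ 348°.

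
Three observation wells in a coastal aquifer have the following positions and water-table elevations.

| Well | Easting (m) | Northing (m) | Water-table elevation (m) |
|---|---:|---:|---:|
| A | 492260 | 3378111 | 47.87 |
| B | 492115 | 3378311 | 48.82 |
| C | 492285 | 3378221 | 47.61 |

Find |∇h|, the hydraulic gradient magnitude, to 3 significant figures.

0.00750

With h = a·x + b·y + c and A as origin, the differences give:
  (-145)·a + 200·b = +0.95
  25·a + 110·b = -0.26
Eliminate b (×110 and ×200, subtract): -20950·a = 156.500 → a = ∂h/∂x = -0.007470
Back-substitute: b = ∂h/∂y = -0.0006659.
|∇h| = √(-0.007470² + -0.0006659²) = 0.0075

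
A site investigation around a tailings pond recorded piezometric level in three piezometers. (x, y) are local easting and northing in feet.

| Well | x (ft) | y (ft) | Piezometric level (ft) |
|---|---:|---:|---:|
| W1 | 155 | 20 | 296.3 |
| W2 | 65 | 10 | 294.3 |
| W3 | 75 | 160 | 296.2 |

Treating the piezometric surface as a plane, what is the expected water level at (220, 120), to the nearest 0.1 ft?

With h = a·x + b·y + c and W1 as origin, the differences give:
  (-90)·a + (-10)·b = -2.0
  (-80)·a + 140·b = -0.1
Eliminate b (×140 and ×(-10), subtract): -13400·a = -281.00 → a = ∂h/∂x = +0.02097
Back-substitute: b = ∂h/∂y = +0.01127.
h(220, 120) = 296.3 + (+0.02097)·(65) + (+0.01127)·(100) = 296.3 +1.363 +1.127 = 298.790 ft.

298.8 ft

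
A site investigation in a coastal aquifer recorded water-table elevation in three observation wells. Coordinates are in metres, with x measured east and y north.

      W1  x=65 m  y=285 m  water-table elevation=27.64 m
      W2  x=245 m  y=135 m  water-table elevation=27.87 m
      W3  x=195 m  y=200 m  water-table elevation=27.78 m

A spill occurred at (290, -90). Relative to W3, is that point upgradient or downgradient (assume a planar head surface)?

Taking W1 as reference: W2−W1 = (180, -150, +0.23); W3−W1 = (130, -85, +0.14).
Determinant of the coordinate differences = 180·(-85) − 130·(-150) = 4200.
∂h/∂x = [(+0.23)·(-85) − (+0.14)·(-150)] / 4200 = +0.0003452
∂h/∂y = [180·(+0.14) − 130·(+0.23)] / 4200 = -0.001119
Head at (290, -90) = 27.64 + (+0.0003452)·(225) + (-0.001119)·(-375) = 28.14 m.
That is higher than the 27.78 m at W3, so the point is upgradient.

upgradient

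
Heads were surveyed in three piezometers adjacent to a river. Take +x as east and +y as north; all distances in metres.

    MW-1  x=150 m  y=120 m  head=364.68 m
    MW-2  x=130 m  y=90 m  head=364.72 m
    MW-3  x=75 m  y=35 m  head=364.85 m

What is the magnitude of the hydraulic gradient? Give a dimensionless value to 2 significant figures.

0.0032

Differences from MW-1: to MW-2 (Δx, Δy, Δh) = (-20, -30, +0.04); to MW-3 = (-75, -85, +0.17).
Solve a·Δx + b·Δy = Δh: det = (-20)·(-85) − (-75)·(-30) = -550.
∂h/∂x = [(+0.04)·(-85) − (+0.17)·(-30)] / -550 = -0.003091
∂h/∂y = [(-20)·(+0.17) − (-75)·(+0.04)] / -550 = +0.0007273
|∇h| = √(-0.003091² + 0.0007273²) = 0.003175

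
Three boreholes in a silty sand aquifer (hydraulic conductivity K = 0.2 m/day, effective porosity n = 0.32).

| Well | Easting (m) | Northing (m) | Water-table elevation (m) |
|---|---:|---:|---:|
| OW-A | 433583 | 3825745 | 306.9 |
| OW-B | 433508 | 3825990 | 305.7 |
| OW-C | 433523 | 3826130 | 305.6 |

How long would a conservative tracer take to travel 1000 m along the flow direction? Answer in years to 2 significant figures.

430 years

Taking OW-A as reference: OW-B−OW-A = (-75, 245, -1.2); OW-C−OW-A = (-60, 385, -1.3).
Determinant of the coordinate differences = (-75)·385 − (-60)·245 = -14175.
∂h/∂x = [(-1.2)·385 − (-1.3)·245] / -14175 = +0.01012
∂h/∂y = [(-75)·(-1.3) − (-60)·(-1.2)] / -14175 = -0.001799
|∇h| = √(0.01012² + -0.001799²) = 0.01028
Seepage velocity v = K·i/n = 0.2 × 0.01028 / 0.32 = 0.006425 m/day.
t = 1000 / 0.006425 = 1.556e+05 days = 426 years.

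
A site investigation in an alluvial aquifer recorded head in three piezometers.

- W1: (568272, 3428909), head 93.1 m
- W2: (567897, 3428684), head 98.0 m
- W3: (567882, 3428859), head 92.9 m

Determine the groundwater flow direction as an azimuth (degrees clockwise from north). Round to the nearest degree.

352°

Differences from W1: to W2 (Δx, Δy, Δh) = (-375, -225, +4.9); to W3 = (-390, -50, -0.2).
Solve a·Δx + b·Δy = Δh: det = (-375)·(-50) − (-390)·(-225) = -69000.
∂h/∂x = [(+4.9)·(-50) − (-0.2)·(-225)] / -69000 = +0.004203
∂h/∂y = [(-375)·(-0.2) − (-390)·(+4.9)] / -69000 = -0.02878
Flow direction (−∇h) has components (-0.004203 E, +0.02878 N).
Azimuth = atan2(E, N) = atan2(-0.004203, +0.02878) = 351.7° ≈ 352°.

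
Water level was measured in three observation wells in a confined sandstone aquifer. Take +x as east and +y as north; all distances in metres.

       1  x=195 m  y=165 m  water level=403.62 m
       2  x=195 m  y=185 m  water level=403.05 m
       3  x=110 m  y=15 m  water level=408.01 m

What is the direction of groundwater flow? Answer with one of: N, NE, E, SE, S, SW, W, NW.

N

With h = a·x + b·y + c and 1 as origin, the differences give:
  0·a + 20·b = -0.57
  (-85)·a + (-150)·b = +4.39
Eliminate b (×(-150) and ×20, subtract): 1700·a = -2.300 → a = ∂h/∂x = -0.001353
Back-substitute: b = ∂h/∂y = -0.02850.
Flow = −∇h = (+0.001353 east, +0.02850 north), which points north.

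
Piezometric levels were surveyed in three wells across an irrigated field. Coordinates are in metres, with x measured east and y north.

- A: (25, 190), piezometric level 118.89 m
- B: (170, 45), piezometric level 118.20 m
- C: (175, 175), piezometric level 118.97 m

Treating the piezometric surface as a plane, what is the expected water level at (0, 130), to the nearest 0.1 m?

With h = a·x + b·y + c and A as origin, the differences give:
  145·a + (-145)·b = -0.69
  150·a + (-15)·b = +0.08
Eliminate b (×(-15) and ×(-145), subtract): 19575·a = 21.950 → a = ∂h/∂x = +0.001121
Back-substitute: b = ∂h/∂y = +0.005880.
h(0, 130) = 118.89 + (+0.001121)·(-25) + (+0.005880)·(-60) = 118.89 -0.028 -0.353 = 118.509 m.

118.5 m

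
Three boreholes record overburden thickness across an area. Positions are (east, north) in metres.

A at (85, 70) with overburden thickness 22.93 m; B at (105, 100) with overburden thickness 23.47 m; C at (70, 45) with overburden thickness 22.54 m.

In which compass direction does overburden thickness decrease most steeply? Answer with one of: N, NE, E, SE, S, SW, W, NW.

Taking A as reference: B−A = (20, 30, +0.54); C−A = (-15, -25, -0.39).
Determinant of the coordinate differences = 20·(-25) − (-15)·30 = -50.
∂d/∂x = [(+0.54)·(-25) − (-0.39)·30] / -50 = +0.03600
∂d/∂y = [20·(-0.39) − (-15)·(+0.54)] / -50 = -0.006000
Steepest decrease is along −∇f = (-0.03600 E, +0.006000 N) → west.

W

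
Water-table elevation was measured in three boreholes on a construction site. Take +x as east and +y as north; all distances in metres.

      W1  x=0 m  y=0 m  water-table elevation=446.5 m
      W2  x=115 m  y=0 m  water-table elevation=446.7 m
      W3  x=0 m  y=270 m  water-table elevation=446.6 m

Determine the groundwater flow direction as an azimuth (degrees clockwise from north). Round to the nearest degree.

∂h/∂x = (446.7 − 446.5) / (115 − 0) = +0.001739
∂h/∂y = (446.6 − 446.5) / (270 − 0) = +0.0003704
Flow direction (−∇h) has components (-0.001739 E, -0.0003704 N).
Azimuth = atan2(E, N) = atan2(-0.001739, -0.0003704) = 258.0° ≈ 258°.

258°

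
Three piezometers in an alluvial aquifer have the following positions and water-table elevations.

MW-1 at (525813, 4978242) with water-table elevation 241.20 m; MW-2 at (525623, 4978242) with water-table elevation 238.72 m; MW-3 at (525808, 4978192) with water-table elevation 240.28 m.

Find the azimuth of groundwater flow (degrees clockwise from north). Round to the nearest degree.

With h = a·x + b·y + c and MW-1 as origin, the differences give:
  (-190)·a + 0·b = -2.48
  (-5)·a + (-50)·b = -0.92
Eliminate b (×(-50) and ×0, subtract): 9500·a = 124.000 → a = ∂h/∂x = +0.01305
Back-substitute: b = ∂h/∂y = +0.01709.
Flow direction (−∇h) has components (-0.01305 E, -0.01709 N).
Azimuth = atan2(E, N) = atan2(-0.01305, -0.01709) = 217.4° ≈ 217°.

217°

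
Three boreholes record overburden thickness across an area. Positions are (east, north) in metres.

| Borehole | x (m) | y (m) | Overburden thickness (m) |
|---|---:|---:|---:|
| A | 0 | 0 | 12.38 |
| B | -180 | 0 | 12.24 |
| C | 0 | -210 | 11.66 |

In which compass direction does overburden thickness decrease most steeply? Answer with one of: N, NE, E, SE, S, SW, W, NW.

∂d/∂x = (12.24 − 12.38) / (-180 − 0) = +0.0007778
∂d/∂y = (11.66 − 12.38) / (-210 − 0) = +0.003429
Steepest decrease is along −∇f = (-0.0007778 E, -0.003429 N) → south.

S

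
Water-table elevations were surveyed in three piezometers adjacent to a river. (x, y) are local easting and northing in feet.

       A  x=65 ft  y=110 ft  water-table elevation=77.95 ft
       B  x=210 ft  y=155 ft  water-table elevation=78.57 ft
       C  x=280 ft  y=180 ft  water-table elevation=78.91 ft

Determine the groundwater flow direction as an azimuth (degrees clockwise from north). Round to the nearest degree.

182°

With h = a·x + b·y + c and A as origin, the differences give:
  145·a + 45·b = +0.62
  215·a + 70·b = +0.96
Eliminate b (×70 and ×45, subtract): 475·a = 0.200 → a = ∂h/∂x = +0.0004211
Back-substitute: b = ∂h/∂y = +0.01242.
Flow direction (−∇h) has components (-0.0004211 E, -0.01242 N).
Azimuth = atan2(E, N) = atan2(-0.0004211, -0.01242) = 181.9° ≈ 182°.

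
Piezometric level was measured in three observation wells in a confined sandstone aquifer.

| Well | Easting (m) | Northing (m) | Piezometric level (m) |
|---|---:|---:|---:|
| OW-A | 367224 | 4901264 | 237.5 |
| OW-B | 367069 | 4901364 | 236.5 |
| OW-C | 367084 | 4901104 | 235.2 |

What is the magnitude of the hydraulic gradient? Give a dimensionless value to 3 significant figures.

0.0115

With h = a·x + b·y + c and OW-A as origin, the differences give:
  (-155)·a + 100·b = -1.0
  (-140)·a + (-160)·b = -2.3
Eliminate b (×(-160) and ×100, subtract): 38800·a = 390.00 → a = ∂h/∂x = +0.01005
Back-substitute: b = ∂h/∂y = +0.005580.
|∇h| = √(0.01005² + 0.005580²) = 0.0115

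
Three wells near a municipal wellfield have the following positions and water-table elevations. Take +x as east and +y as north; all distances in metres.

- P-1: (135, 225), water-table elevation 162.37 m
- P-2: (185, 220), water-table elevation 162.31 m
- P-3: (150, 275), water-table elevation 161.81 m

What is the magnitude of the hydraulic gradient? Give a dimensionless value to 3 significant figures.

0.0108

Taking P-1 as reference: P-2−P-1 = (50, -5, -0.06); P-3−P-1 = (15, 50, -0.56).
Solve a·Δx + b·Δy = Δh: det = 50·50 − 15·(-5) = 2575.
∂h/∂x = [(-0.06)·50 − (-0.56)·(-5)] / 2575 = -0.002252
∂h/∂y = [50·(-0.56) − 15·(-0.06)] / 2575 = -0.01052
|∇h| = √(-0.002252² + -0.01052²) = 0.01076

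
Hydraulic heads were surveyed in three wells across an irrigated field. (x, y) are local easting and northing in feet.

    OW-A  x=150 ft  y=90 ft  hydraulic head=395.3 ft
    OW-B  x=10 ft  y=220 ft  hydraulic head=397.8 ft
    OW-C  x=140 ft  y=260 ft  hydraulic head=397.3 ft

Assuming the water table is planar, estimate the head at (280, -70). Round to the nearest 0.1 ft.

392.5 ft

Differences from OW-A: to OW-B (Δx, Δy, Δh) = (-140, 130, +2.5); to OW-C = (-10, 170, +2.0).
Solve a·Δx + b·Δy = Δh: det = (-140)·170 − (-10)·130 = -22500.
∂h/∂x = [(+2.5)·170 − (+2.0)·130] / -22500 = -0.007333
∂h/∂y = [(-140)·(+2.0) − (-10)·(+2.5)] / -22500 = +0.01133
h(280, -70) = 395.3 + (-0.007333)·(130) + (+0.01133)·(-160) = 395.3 -0.953 -1.813 = 392.533 ft.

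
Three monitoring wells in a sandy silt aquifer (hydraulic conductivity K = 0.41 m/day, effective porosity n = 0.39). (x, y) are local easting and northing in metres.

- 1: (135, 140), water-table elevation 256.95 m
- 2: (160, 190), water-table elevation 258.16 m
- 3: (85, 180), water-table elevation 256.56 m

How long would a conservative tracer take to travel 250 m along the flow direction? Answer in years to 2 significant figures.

With h = a·x + b·y + c and 1 as origin, the differences give:
  25·a + 50·b = +1.21
  (-50)·a + 40·b = -0.39
Eliminate b (×40 and ×50, subtract): 3500·a = 67.900 → a = ∂h/∂x = +0.01940
Back-substitute: b = ∂h/∂y = +0.01450.
|∇h| = √(0.01940² + 0.01450²) = 0.02422
Seepage velocity v = K·i/n = 0.41 × 0.02422 / 0.39 = 0.02546 m/day.
t = 250 / 0.02546 = 9819 days = 26.9 years.

27 years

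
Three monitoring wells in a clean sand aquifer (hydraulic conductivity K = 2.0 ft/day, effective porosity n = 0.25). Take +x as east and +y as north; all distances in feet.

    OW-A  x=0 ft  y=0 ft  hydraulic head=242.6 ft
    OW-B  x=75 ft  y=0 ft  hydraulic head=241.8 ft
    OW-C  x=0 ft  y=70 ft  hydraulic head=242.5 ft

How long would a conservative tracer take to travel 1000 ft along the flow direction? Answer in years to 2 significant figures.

∂h/∂x = (241.8 − 242.6) / (75 − 0) = -0.01067
∂h/∂y = (242.5 − 242.6) / (70 − 0) = -0.001429
|∇h| = √(-0.01067² + -0.001429²) = 0.01077
Seepage velocity v = K·i/n = 2.0 × 0.01077 / 0.25 = 0.08616 ft/day.
t = 1000 / 0.08616 = 1.161e+04 days = 31.8 years.

32 years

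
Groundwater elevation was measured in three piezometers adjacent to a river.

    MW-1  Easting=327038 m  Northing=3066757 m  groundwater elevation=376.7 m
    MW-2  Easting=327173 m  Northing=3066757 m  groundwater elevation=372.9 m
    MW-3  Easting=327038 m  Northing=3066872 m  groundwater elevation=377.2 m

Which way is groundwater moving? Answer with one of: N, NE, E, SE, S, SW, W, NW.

∂h/∂x = (372.9 − 376.7) / (327173 − 327038) = -0.02815
∂h/∂y = (377.2 − 376.7) / (3066872 − 3066757) = +0.004348
Flow = −∇h = (+0.02815 east, -0.004348 north), which points east.

E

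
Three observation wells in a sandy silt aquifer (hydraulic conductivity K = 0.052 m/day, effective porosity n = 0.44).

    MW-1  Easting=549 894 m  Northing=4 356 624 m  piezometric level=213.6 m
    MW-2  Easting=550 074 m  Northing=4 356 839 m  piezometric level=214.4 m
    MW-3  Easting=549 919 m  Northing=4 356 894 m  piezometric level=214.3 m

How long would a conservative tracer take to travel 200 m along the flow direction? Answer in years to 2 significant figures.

Differences from MW-1: to MW-2 (Δx, Δy, Δh) = (180, 215, +0.8); to MW-3 = (25, 270, +0.7).
Determinant of the coordinate differences = 180·270 − 25·215 = 43225.
∂h/∂x = [(+0.8)·270 − (+0.7)·215] / 43225 = +0.001515
∂h/∂y = [180·(+0.7) − 25·(+0.8)] / 43225 = +0.002452
|∇h| = √(0.001515² + 0.002452²) = 0.002882
Seepage velocity v = K·i/n = 0.052 × 0.002882 / 0.44 = 0.0003406 m/day.
t = 200 / 0.0003406 = 5.872e+05 days = 1.61e+03 years.

1600 years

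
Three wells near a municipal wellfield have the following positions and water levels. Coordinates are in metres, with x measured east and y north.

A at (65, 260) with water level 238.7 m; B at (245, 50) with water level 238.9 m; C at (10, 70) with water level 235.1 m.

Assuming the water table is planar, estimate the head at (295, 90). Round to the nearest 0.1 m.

Differences from A: to B (Δx, Δy, Δh) = (180, -210, +0.2); to C = (-55, -190, -3.6).
Solve a·Δx + b·Δy = Δh: det = 180·(-190) − (-55)·(-210) = -45750.
∂h/∂x = [(+0.2)·(-190) − (-3.6)·(-210)] / -45750 = +0.01736
∂h/∂y = [180·(-3.6) − (-55)·(+0.2)] / -45750 = +0.01392
h(295, 90) = 238.7 + (+0.01736)·(230) + (+0.01392)·(-170) = 238.7 +3.992 -2.367 = 240.325 m.

240.3 m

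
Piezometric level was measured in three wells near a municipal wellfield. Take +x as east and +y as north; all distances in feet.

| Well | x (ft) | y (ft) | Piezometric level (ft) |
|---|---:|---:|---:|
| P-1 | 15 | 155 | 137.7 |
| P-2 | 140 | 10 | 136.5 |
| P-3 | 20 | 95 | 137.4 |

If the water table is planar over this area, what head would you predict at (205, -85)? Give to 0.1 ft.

With h = a·x + b·y + c and P-1 as origin, the differences give:
  125·a + (-145)·b = -1.2
  5·a + (-60)·b = -0.3
Eliminate b (×(-60) and ×(-145), subtract): -6775·a = 28.50 → a = ∂h/∂x = -0.004207
Back-substitute: b = ∂h/∂y = +0.004649.
h(205, -85) = 137.7 + (-0.004207)·(190) + (+0.004649)·(-240) = 137.7 -0.799 -1.116 = 135.785 ft.

135.8 ft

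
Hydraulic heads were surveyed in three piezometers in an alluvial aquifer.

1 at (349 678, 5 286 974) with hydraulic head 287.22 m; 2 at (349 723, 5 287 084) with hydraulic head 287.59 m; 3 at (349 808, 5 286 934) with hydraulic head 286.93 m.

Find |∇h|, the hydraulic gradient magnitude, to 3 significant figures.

0.00394

With h = a·x + b·y + c and 1 as origin, the differences give:
  45·a + 110·b = +0.37
  130·a + (-40)·b = -0.29
Eliminate b (×(-40) and ×110, subtract): -16100·a = 17.100 → a = ∂h/∂x = -0.001062
Back-substitute: b = ∂h/∂y = +0.003798.
|∇h| = √(-0.001062² + 0.003798²) = 0.003944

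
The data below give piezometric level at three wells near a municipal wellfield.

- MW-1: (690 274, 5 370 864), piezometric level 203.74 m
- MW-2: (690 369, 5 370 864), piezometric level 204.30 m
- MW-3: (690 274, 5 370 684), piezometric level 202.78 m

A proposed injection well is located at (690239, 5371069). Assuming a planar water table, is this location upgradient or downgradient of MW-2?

∂h/∂x = (204.30 − 203.74) / (690369 − 690274) = +0.005895
∂h/∂y = (202.78 − 203.74) / (5370684 − 5370864) = +0.005333
Head at (690239, 5371069) = 203.74 + (+0.005895)·(-35) + (+0.005333)·(205) = 204.63 m.
That is higher than the 204.30 m at MW-2, so the point is upgradient.

upgradient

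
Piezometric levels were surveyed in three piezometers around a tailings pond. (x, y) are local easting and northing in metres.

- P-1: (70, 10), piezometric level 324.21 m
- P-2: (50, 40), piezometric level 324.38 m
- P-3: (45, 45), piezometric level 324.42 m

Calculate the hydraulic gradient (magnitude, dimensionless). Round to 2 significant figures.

0.0071

Taking P-1 as reference: P-2−P-1 = (-20, 30, +0.17); P-3−P-1 = (-25, 35, +0.21).
Solve a·Δx + b·Δy = Δh: det = (-20)·35 − (-25)·30 = 50.
∂h/∂x = [(+0.17)·35 − (+0.21)·30] / 50 = -0.007000
∂h/∂y = [(-20)·(+0.21) − (-25)·(+0.17)] / 50 = +0.0010000
|∇h| = √(-0.007000² + 0.0010000²) = 0.007071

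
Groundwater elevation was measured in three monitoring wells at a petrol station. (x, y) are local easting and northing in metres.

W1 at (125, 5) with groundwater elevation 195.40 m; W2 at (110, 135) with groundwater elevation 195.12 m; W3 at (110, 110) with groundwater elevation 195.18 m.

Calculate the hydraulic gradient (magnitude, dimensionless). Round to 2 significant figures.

Taking W1 as reference: W2−W1 = (-15, 130, -0.28); W3−W1 = (-15, 105, -0.22).
Determinant of the coordinate differences = (-15)·105 − (-15)·130 = 375.
∂h/∂x = [(-0.28)·105 − (-0.22)·130] / 375 = -0.002133
∂h/∂y = [(-15)·(-0.22) − (-15)·(-0.28)] / 375 = -0.002400
|∇h| = √(-0.002133² + -0.002400²) = 0.003211

0.0032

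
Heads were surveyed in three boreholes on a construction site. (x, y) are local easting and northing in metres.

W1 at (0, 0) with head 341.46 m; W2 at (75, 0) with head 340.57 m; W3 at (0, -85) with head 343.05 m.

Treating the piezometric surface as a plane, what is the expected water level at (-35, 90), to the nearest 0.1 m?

340.2 m

∂h/∂x = (340.57 − 341.46) / (75 − 0) = -0.01187
∂h/∂y = (343.05 − 341.46) / (-85 − 0) = -0.01871
h(-35, 90) = 341.46 + (-0.01187)·(-35) + (-0.01871)·(90) = 341.46 +0.415 -1.684 = 340.192 m.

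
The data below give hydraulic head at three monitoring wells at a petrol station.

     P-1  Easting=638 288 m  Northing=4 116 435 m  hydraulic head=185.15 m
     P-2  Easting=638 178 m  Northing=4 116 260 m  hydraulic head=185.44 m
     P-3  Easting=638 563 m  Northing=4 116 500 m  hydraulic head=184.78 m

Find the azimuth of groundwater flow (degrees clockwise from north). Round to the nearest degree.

050°

Three-point gradient (reference P-1): Δ to P-2 = (-110, -175, +0.29), Δ to P-3 = (275, 65, -0.37).
∂h/∂x = -0.001120, ∂h/∂y = -0.0009530 (det = 40975).
Flow direction (−∇h) has components (+0.001120 E, +0.0009530 N).
Azimuth = atan2(E, N) = atan2(+0.001120, +0.0009530) = 49.6° ≈ 050°.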